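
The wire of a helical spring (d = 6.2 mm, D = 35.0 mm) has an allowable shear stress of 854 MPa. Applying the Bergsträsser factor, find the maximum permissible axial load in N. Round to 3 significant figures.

C = D/d = 35.0/6.2 = 5.6452
K_B = (4C+2)/(4C−3) = 24.581/19.581 = 1.2554
τ_max = K·8FD/(πd³) → F_max = τ_allow·πd³/(8DK)
F_max = 854·π·6.2³/(8·35.0·1.2554) = 6.3941e+05/351.5 = 1819.1 N

1820 N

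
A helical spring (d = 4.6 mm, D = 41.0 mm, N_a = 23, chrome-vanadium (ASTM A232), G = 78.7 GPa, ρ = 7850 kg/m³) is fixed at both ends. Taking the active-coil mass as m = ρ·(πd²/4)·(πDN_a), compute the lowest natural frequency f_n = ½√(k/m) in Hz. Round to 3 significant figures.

42.4 Hz

k = Gd⁴/(8D³N_a) = (78.7×10³)(4.6⁴)/(8·41.0³·23) = 2.7787 N/mm = 2778.7 N/m
Wire length L = πDN_a = π·41.0·23 = 2962.5 mm
m = ρ·(πd²/4)·L = 7850 × 16.619×10⁻⁶ m² × 2.9625 m = 0.38649 kg
f_n = ½√(k/m) = 0.5·√(2778.7/0.38649) = 0.5·√(7189.5) = 42.396 Hz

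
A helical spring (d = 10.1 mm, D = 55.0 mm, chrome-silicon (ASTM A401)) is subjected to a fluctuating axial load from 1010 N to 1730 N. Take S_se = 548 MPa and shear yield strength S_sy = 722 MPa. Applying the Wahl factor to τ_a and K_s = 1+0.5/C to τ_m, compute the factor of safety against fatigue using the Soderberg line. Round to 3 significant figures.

2.52

C = D/d = 55.0/10.1 = 5.4455; K_W = (4C−1)/(4C−4)+0.615/C = 1.2816; K_s = 1+0.5/C = 1.0918
F_a = (F_max−F_min)/2 = 360 N; F_m = (F_max+F_min)/2 = 1370 N
τ_a = K_W·8F_aD/(πd³) = 1.2816 × 48.937 = 62.72 MPa
τ_m = K_s·8F_mD/(πd³) = 1.0918 × 186.23 = 203.33 MPa
Soderberg: 1/n_f = τ_a/S_se + τ_m/S_sy = 62.72/548 + 203.33/722 = 0.11445 + 0.28163 = 0.39608
n_f = 1/0.39608 = 2.525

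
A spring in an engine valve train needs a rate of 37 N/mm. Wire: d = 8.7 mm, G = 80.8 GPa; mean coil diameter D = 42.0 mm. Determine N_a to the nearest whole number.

21

N_a = Gd⁴/(8D³k) = (80.8×10³ × 8.7⁴)/(8 × 42.0³ × 37)
    = 4.62901e+08 / 2.193e+07 = 21.11 → 21 coils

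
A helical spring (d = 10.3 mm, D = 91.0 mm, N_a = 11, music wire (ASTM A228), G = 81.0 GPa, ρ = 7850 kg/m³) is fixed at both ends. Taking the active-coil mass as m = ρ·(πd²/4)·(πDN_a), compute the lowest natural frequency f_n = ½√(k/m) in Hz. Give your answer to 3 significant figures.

40.9 Hz

k = Gd⁴/(8D³N_a) = (81.0×10³)(10.3⁴)/(8·91.0³·11) = 13.748 N/mm = 13748 N/m
Wire length L = πDN_a = π·91.0·11 = 3144.7 mm
m = ρ·(πd²/4)·L = 7850 × 83.323×10⁻⁶ m² × 3.1447 m = 2.0569 kg
f_n = ½√(k/m) = 0.5·√(13748/2.0569) = 0.5·√(6683.6) = 40.877 Hz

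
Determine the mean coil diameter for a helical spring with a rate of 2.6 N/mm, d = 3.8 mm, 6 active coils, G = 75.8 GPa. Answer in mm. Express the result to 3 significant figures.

50.2 mm

D = (Gd⁴/(8N_a·k))^(1/3) = (75.8×10³·3.8⁴/(8·6·2.6))^(1/3)
  = (126645)^(1/3) = 50.2184 mm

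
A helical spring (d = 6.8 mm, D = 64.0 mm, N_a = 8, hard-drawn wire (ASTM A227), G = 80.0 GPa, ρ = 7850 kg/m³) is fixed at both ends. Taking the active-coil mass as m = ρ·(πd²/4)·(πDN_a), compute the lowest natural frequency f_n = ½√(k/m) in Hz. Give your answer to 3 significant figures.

k = Gd⁴/(8D³N_a) = (80.0×10³)(6.8⁴)/(8·64.0³·8) = 10.195 N/mm = 10195 N/m
Wire length L = πDN_a = π·64.0·8 = 1608.5 mm
m = ρ·(πd²/4)·L = 7850 × 36.317×10⁻⁶ m² × 1.6085 m = 0.45856 kg
f_n = ½√(k/m) = 0.5·√(10195/0.45856) = 0.5·√(22234) = 74.555 Hz

74.6 Hz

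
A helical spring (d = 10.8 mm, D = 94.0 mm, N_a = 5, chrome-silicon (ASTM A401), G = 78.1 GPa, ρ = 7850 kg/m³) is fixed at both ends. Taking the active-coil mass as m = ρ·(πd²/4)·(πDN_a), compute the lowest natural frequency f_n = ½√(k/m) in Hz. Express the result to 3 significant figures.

k = Gd⁴/(8D³N_a) = (78.1×10³)(10.8⁴)/(8·94.0³·5) = 31.982 N/mm = 31982 N/m
Wire length L = πDN_a = π·94.0·5 = 1476.5 mm
m = ρ·(πd²/4)·L = 7850 × 91.609×10⁻⁶ m² × 1.4765 m = 1.0618 kg
f_n = ½√(k/m) = 0.5·√(31982/1.0618) = 0.5·√(30119) = 86.775 Hz

86.8 Hz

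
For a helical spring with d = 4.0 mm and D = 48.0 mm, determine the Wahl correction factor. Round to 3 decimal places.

1.119

C = D/d = 48.0/4.0 = 12.0000
K_W = (4C−1)/(4C−4) + 0.615/C = 47.000/44.000 + 0.0512 = 1.1194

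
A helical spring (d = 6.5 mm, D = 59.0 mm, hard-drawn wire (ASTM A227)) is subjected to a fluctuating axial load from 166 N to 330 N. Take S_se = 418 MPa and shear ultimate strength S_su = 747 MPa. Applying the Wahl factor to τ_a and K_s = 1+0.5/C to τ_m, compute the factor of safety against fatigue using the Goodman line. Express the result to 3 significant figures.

3.16

C = D/d = 59.0/6.5 = 9.0769; K_W = (4C−1)/(4C−4)+0.615/C = 1.1606; K_s = 1+0.5/C = 1.0551
F_a = (F_max−F_min)/2 = 82 N; F_m = (F_max+F_min)/2 = 248 N
τ_a = K_W·8F_aD/(πd³) = 1.1606 × 44.861 = 52.066 MPa
τ_m = K_s·8F_mD/(πd³) = 1.0551 × 135.68 = 143.15 MPa
Goodman: 1/n_f = τ_a/S_se + τ_m/S_su = 52.066/418 + 143.15/747 = 0.12456 + 0.19163 = 0.31619
n_f = 1/0.31619 = 3.163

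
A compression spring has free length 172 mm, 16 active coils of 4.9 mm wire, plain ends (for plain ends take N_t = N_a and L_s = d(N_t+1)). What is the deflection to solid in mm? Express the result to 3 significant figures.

88.7 mm

N_t = 16; L_s = 4.9·17 = 83.3 mm
δ_solid = L₀ − L_s = 172 − 83.3 = 88.7 mm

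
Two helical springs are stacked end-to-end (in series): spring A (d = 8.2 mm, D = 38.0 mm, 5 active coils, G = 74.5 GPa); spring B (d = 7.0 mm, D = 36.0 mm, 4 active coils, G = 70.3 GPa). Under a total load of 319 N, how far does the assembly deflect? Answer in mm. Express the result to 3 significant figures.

k_A = Gd⁴/(8D³N_a) = (74.5×10³)(8.2⁴)/(8·38.0³·5) = 153.46 N/mm
k_B = Gd⁴/(8D³N_a) = (70.3×10³)(7.0⁴)/(8·36.0³·4) = 113.06 N/mm
Series: 1/k_eq = 1/153.46 + 1/113.06 = 0.015362; k_eq = 65.098 N/mm
δ = F/k_eq = 319/65.098 = 4.9003 mm

4.90 mm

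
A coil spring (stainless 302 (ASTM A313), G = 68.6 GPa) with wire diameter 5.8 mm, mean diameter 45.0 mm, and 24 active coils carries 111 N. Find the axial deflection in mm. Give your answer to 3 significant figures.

25.0 mm

k = Gd⁴/(8D³N_a) = (68.6×10³)(5.8⁴)/(8·45.0³·24) = 4.4371 N/mm
δ = F/k = 111 / 4.4371 = 25.016 mm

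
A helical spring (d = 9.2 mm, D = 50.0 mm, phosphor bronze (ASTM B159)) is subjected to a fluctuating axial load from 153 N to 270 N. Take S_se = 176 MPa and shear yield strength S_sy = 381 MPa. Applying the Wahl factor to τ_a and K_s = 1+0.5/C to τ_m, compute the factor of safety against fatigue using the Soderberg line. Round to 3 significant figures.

C = D/d = 50.0/9.2 = 5.4348; K_W = (4C−1)/(4C−4)+0.615/C = 1.2823; K_s = 1+0.5/C = 1.0920
F_a = (F_max−F_min)/2 = 58.5 N; F_m = (F_max+F_min)/2 = 211.5 N
τ_a = K_W·8F_aD/(πd³) = 1.2823 × 9.5654 = 12.265 MPa
τ_m = K_s·8F_mD/(πd³) = 1.0920 × 34.583 = 37.764 MPa
Soderberg: 1/n_f = τ_a/S_se + τ_m/S_sy = 12.265/176 + 37.764/381 = 0.06969 + 0.09912 = 0.16881
n_f = 1/0.16881 = 5.924

5.92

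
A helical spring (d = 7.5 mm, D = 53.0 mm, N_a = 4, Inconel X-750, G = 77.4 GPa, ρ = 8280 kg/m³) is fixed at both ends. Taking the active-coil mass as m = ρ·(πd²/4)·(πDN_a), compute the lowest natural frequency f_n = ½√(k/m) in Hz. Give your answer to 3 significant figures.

k = Gd⁴/(8D³N_a) = (77.4×10³)(7.5⁴)/(8·53.0³·4) = 51.405 N/mm = 51405 N/m
Wire length L = πDN_a = π·53.0·4 = 666.02 mm
m = ρ·(πd²/4)·L = 8280 × 44.179×10⁻⁶ m² × 0.66602 m = 0.24363 kg
f_n = ½√(k/m) = 0.5·√(51405/0.24363) = 0.5·√(2.11e+05) = 229.67 Hz

230 Hz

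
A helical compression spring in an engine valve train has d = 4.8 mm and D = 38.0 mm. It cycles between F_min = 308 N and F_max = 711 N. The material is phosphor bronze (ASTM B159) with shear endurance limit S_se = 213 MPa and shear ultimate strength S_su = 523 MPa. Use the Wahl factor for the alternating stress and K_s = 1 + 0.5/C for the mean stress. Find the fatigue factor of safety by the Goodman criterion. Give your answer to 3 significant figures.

0.530

C = D/d = 38.0/4.8 = 7.9167; K_W = (4C−1)/(4C−4)+0.615/C = 1.1861; K_s = 1+0.5/C = 1.0632
F_a = (F_max−F_min)/2 = 201.5 N; F_m = (F_max+F_min)/2 = 509.5 N
τ_a = K_W·8F_aD/(πd³) = 1.1861 × 176.31 = 209.12 MPa
τ_m = K_s·8F_mD/(πd³) = 1.0632 × 445.8 = 473.96 MPa
Goodman: 1/n_f = τ_a/S_se + τ_m/S_su = 209.12/213 + 473.96/523 = 0.98180 + 0.90623 = 1.888
n_f = 1/1.888 = 0.5297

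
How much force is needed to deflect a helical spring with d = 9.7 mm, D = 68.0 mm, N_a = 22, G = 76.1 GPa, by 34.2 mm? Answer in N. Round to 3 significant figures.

k = Gd⁴/(8D³N_a) = (76.1×10³)(9.7⁴)/(8·68.0³·22) = 12.174 N/mm
F = k·δ = 12.174 × 34.2 = 416.35 N

416 N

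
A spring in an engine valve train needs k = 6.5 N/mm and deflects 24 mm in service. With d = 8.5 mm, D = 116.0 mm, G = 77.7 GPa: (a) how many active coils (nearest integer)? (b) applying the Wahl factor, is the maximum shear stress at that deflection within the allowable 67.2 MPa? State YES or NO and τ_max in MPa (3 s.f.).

(a) 5 coils; (b) NO, τ_max = 82.8 MPa

N_a = Gd⁴/(8D³k) = (77.7×10³)(8.5⁴)/(8·116.0³·6.5) = 4.997 → N_a = 5
Actual rate k = Gd⁴/(8D³·5) = 6.4963 N/mm
Working load F = kδ = 6.4963·24 = 155.91 N
C = 116.0/8.5 = 13.6471; K_W = (4C−1)/(4C−4)+0.615/C = 1.1044
τ_max = K_W·8FD/(πd³) = 1.1044·74.992 = 82.819 MPa
τ_max > 67.2 MPa → exceeds allowable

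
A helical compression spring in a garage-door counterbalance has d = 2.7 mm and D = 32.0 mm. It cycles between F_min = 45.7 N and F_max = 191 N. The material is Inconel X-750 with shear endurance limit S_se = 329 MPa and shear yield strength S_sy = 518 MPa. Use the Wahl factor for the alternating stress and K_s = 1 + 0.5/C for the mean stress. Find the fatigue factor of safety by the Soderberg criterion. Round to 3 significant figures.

0.497

C = D/d = 32.0/2.7 = 11.8519; K_W = (4C−1)/(4C−4)+0.615/C = 1.1210; K_s = 1+0.5/C = 1.0422
F_a = (F_max−F_min)/2 = 72.65 N; F_m = (F_max+F_min)/2 = 118.35 N
τ_a = K_W·8F_aD/(πd³) = 1.1210 × 300.77 = 337.16 MPa
τ_m = K_s·8F_mD/(πd³) = 1.0422 × 489.97 = 510.64 MPa
Soderberg: 1/n_f = τ_a/S_se + τ_m/S_sy = 337.16/329 + 510.64/518 = 1.02481 + 0.98579 = 2.0106
n_f = 1/2.0106 = 0.4974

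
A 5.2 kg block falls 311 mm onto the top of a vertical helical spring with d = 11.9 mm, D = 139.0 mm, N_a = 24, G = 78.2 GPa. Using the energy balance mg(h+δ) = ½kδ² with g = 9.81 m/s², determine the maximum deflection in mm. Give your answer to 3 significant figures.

120 mm

k = Gd⁴/(8D³N_a) = (78.2×10³)(11.9⁴)/(8·139.0³·24) = 3.0412 N/mm
W = mg = 5.2 × 9.81 = 51.012 N
½kδ² − Wδ − Wh = 0 → δ = (W + √(W² + 2kWh))/k
δ = (51.012 + √(2602.2 + 96496.5))/3.0412 = (51.012 + 314.8)/3.0412 = 120.28 mm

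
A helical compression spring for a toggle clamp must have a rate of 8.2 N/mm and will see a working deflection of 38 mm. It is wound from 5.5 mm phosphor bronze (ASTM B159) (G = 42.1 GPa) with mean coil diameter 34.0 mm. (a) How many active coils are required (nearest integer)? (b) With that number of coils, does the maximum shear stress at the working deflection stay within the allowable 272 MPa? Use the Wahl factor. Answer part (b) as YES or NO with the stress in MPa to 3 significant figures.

(a) 15 coils; (b) YES, τ_max = 201 MPa

N_a = Gd⁴/(8D³k) = (42.1×10³)(5.5⁴)/(8·34.0³·8.2) = 14.94 → N_a = 15
Actual rate k = Gd⁴/(8D³·15) = 8.168 N/mm
Working load F = kδ = 8.168·38 = 310.38 N
C = 34.0/5.5 = 6.1818; K_W = (4C−1)/(4C−4)+0.615/C = 1.2442
τ_max = K_W·8FD/(πd³) = 1.2442·161.52 = 200.97 MPa
τ_max ≤ 272 MPa → acceptable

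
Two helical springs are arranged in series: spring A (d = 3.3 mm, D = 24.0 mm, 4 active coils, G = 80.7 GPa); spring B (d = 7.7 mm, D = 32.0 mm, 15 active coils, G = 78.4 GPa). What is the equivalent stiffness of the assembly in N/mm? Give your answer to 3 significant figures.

16.5 N/mm

k_A = Gd⁴/(8D³N_a) = (80.7×10³)(3.3⁴)/(8·24.0³·4) = 21.634 N/mm
k_B = Gd⁴/(8D³N_a) = (78.4×10³)(7.7⁴)/(8·32.0³·15) = 70.089 N/mm
Series: 1/k_eq = 1/21.634 + 1/70.089 = 0.06049; k_eq = 16.532 N/mm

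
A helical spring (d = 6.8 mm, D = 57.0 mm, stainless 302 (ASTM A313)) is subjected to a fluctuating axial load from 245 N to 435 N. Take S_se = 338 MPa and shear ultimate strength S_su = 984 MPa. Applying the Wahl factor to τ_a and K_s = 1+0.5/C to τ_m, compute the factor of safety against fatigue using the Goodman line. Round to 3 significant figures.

3.11

C = D/d = 57.0/6.8 = 8.3824; K_W = (4C−1)/(4C−4)+0.615/C = 1.1750; K_s = 1+0.5/C = 1.0596
F_a = (F_max−F_min)/2 = 95 N; F_m = (F_max+F_min)/2 = 340 N
τ_a = K_W·8F_aD/(πd³) = 1.1750 × 43.854 = 51.527 MPa
τ_m = K_s·8F_mD/(πd³) = 1.0596 × 156.95 = 166.31 MPa
Goodman: 1/n_f = τ_a/S_se + τ_m/S_su = 51.527/338 + 166.31/984 = 0.15245 + 0.16902 = 0.32147
n_f = 1/0.32147 = 3.111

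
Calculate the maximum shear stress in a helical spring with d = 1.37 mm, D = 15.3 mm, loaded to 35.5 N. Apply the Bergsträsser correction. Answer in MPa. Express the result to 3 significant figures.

Spring index C = D/d = 15.3/1.37 = 11.1679
K_B = (4C+2)/(4C−3) = 46.672/41.672 = 1.1200
τ₀ = 8FD/(πd³) = 8·35.5·15.3/(π·1.37³) = 4345.2/8.0781 = 537.9 MPa
τ_max = K·τ₀ = 1.1200 × 537.9 = 602.44 MPa

602 MPa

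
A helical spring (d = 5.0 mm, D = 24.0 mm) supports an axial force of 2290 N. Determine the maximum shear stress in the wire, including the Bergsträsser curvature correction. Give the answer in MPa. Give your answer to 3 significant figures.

Spring index C = D/d = 24.0/5.0 = 4.8000
K_B = (4C+2)/(4C−3) = 21.200/16.200 = 1.3086
τ₀ = 8FD/(πd³) = 8·2290·24.0/(π·5.0³) = 439680/392.7 = 1119.6 MPa
τ_max = K·τ₀ = 1.3086 × 1119.6 = 1465.2 MPa

1470 MPa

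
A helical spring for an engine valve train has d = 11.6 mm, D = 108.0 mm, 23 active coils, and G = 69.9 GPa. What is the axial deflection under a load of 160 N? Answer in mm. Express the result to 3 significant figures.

29.3 mm

k = Gd⁴/(8D³N_a) = (69.9×10³)(11.6⁴)/(8·108.0³·23) = 5.4603 N/mm
δ = F/k = 160 / 5.4603 = 29.302 mm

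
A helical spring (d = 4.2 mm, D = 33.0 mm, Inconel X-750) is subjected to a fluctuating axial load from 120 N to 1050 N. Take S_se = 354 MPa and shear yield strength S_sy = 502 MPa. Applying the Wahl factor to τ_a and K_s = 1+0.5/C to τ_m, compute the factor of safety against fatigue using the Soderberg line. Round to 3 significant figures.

0.315

C = D/d = 33.0/4.2 = 7.8571; K_W = (4C−1)/(4C−4)+0.615/C = 1.1876; K_s = 1+0.5/C = 1.0636
F_a = (F_max−F_min)/2 = 465 N; F_m = (F_max+F_min)/2 = 585 N
τ_a = K_W·8F_aD/(πd³) = 1.1876 × 527.42 = 626.39 MPa
τ_m = K_s·8F_mD/(πd³) = 1.0636 × 663.53 = 705.76 MPa
Soderberg: 1/n_f = τ_a/S_se + τ_m/S_sy = 626.39/354 + 705.76/502 = 1.76947 + 1.40589 = 3.1754
n_f = 1/3.1754 = 0.3149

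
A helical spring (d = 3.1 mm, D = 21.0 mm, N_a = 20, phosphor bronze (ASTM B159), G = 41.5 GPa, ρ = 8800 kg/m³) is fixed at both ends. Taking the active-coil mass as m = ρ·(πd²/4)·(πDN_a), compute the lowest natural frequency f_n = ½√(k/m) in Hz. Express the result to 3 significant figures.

85.9 Hz

k = Gd⁴/(8D³N_a) = (41.5×10³)(3.1⁴)/(8·21.0³·20) = 2.5865 N/mm = 2586.5 N/m
Wire length L = πDN_a = π·21.0·20 = 1319.5 mm
m = ρ·(πd²/4)·L = 8800 × 7.5477×10⁻⁶ m² × 1.3195 m = 0.087639 kg
f_n = ½√(k/m) = 0.5·√(2586.5/0.087639) = 0.5·√(29514) = 85.898 Hz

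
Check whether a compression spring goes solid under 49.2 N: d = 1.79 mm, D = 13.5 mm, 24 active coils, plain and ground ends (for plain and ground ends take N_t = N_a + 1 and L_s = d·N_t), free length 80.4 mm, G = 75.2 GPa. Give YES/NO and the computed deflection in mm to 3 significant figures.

NO, δ = 30.1 mm

k = Gd⁴/(8D³N_a) = (75.2×10³)(1.79⁴)/(8·13.5³·24) = 1.6343 N/mm
N_t = 25; L_s = 1.79·25 = 44.75 mm; δ_solid = L₀ − L_s = 80.4 − 44.75 = 35.65 mm
δ = F/k = 49.2/1.6343 = 30.105 mm
δ < δ_solid → spring does not go solid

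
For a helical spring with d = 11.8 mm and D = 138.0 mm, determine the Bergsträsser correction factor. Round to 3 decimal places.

1.114

C = D/d = 138.0/11.8 = 11.6949
K_B = (4C+2)/(4C−3) = 48.780/43.780 = 1.1142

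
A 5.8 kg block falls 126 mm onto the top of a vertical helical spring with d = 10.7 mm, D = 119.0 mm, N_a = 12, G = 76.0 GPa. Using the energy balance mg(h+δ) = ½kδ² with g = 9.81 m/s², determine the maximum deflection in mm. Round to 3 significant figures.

k = Gd⁴/(8D³N_a) = (76.0×10³)(10.7⁴)/(8·119.0³·12) = 6.158 N/mm
W = mg = 5.8 × 9.81 = 56.898 N
½kδ² − Wδ − Wh = 0 → δ = (W + √(W² + 2kWh))/k
δ = (56.898 + √(3237.4 + 88294.6))/6.158 = (56.898 + 302.54)/6.158 = 58.37 mm

58.4 mm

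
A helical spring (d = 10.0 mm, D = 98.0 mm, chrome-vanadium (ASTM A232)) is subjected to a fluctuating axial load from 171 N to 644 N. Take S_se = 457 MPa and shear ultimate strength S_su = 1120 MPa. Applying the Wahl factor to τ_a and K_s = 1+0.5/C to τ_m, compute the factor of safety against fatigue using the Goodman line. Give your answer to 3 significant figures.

C = D/d = 98.0/10.0 = 9.8000; K_W = (4C−1)/(4C−4)+0.615/C = 1.1480; K_s = 1+0.5/C = 1.0510
F_a = (F_max−F_min)/2 = 236.5 N; F_m = (F_max+F_min)/2 = 407.5 N
τ_a = K_W·8F_aD/(πd³) = 1.1480 × 59.02 = 67.754 MPa
τ_m = K_s·8F_mD/(πd³) = 1.0510 × 101.69 = 106.88 MPa
Goodman: 1/n_f = τ_a/S_se + τ_m/S_su = 67.754/457 + 106.88/1120 = 0.14826 + 0.09543 = 0.24369
n_f = 1/0.24369 = 4.104

4.10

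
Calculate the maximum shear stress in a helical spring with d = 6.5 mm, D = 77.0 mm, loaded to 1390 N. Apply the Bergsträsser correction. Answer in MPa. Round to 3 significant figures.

Spring index C = D/d = 77.0/6.5 = 11.8462
K_B = (4C+2)/(4C−3) = 49.385/44.385 = 1.1127
τ₀ = 8FD/(πd³) = 8·1390·77.0/(π·6.5³) = 856240/862.76 = 992.44 MPa
τ_max = K·τ₀ = 1.1127 × 992.44 = 1104.2 MPa

1100 MPa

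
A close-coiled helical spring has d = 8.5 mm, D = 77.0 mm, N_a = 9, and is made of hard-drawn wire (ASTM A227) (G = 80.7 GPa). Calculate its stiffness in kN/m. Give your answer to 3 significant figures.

12.8 kN/m

k = Gd⁴/(8D³N_a) = (80.7×10³ × 8.5⁴) / (8 × 77.0³ × 9)
  = 4.21259e+08 / 3.28704e+07 = 12.816 N/mm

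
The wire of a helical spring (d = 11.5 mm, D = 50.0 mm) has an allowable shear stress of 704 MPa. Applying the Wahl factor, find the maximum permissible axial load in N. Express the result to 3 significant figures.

C = D/d = 50.0/11.5 = 4.3478
K_W = (4C−1)/(4C−4) + 0.615/C = 16.391/13.391 + 0.1414 = 1.3655
τ_max = K·8FD/(πd³) → F_max = τ_allow·πd³/(8DK)
F_max = 704·π·11.5³/(8·50.0·1.3655) = 3.3637e+06/546.19 = 6158.5 N

6160 N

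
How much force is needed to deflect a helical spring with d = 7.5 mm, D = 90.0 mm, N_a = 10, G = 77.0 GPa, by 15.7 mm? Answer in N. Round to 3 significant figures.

k = Gd⁴/(8D³N_a) = (77.0×10³)(7.5⁴)/(8·90.0³·10) = 4.1775 N/mm
F = k·δ = 4.1775 × 15.7 = 65.587 N

65.6 N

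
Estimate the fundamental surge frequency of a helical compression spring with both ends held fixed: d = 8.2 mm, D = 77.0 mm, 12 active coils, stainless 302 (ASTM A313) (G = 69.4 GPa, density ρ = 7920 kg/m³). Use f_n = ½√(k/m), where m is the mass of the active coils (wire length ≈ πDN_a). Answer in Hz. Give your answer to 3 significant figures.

k = Gd⁴/(8D³N_a) = (69.4×10³)(8.2⁴)/(8·77.0³·12) = 7.1593 N/mm = 7159.3 N/m
Wire length L = πDN_a = π·77.0·12 = 2902.8 mm
m = ρ·(πd²/4)·L = 7920 × 52.81×10⁻⁶ m² × 2.9028 m = 1.2141 kg
f_n = ½√(k/m) = 0.5·√(7159.3/1.2141) = 0.5·√(5896.7) = 38.395 Hz

38.4 Hz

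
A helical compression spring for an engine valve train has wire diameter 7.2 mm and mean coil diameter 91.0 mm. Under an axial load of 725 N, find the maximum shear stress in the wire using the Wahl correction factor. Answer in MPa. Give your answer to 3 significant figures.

501 MPa

Spring index C = D/d = 91.0/7.2 = 12.6389
K_W = (4C−1)/(4C−4) + 0.615/C = 49.556/46.556 + 0.0487 = 1.1131
τ₀ = 8FD/(πd³) = 8·725·91.0/(π·7.2³) = 527800/1172.6 = 450.11 MPa
τ_max = K·τ₀ = 1.1131 × 450.11 = 501.02 MPa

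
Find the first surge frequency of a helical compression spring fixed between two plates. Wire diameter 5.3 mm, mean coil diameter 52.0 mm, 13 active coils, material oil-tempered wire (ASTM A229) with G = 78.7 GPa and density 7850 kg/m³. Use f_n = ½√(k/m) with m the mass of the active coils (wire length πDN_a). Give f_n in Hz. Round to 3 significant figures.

53.7 Hz

k = Gd⁴/(8D³N_a) = (78.7×10³)(5.3⁴)/(8·52.0³·13) = 4.2465 N/mm = 4246.5 N/m
Wire length L = πDN_a = π·52.0·13 = 2123.7 mm
m = ρ·(πd²/4)·L = 7850 × 22.062×10⁻⁶ m² × 2.1237 m = 0.3678 kg
f_n = ½√(k/m) = 0.5·√(4246.5/0.3678) = 0.5·√(11546) = 53.726 Hz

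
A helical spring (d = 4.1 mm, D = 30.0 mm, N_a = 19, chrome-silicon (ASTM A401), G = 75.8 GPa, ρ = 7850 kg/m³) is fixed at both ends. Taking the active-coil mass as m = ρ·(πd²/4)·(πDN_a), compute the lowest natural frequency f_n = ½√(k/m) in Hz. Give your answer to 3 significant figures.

k = Gd⁴/(8D³N_a) = (75.8×10³)(4.1⁴)/(8·30.0³·19) = 5.2191 N/mm = 5219.1 N/m
Wire length L = πDN_a = π·30.0·19 = 1790.7 mm
m = ρ·(πd²/4)·L = 7850 × 13.203×10⁻⁶ m² × 1.7907 m = 0.18559 kg
f_n = ½√(k/m) = 0.5·√(5219.1/0.18559) = 0.5·√(28122) = 83.848 Hz

83.8 Hz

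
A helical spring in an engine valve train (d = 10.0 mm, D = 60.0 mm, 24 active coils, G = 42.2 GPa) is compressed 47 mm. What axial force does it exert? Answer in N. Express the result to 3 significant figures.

478 N

k = Gd⁴/(8D³N_a) = (42.2×10³)(10.0⁴)/(8·60.0³·24) = 10.176 N/mm
F = k·δ = 10.176 × 47 = 478.25 N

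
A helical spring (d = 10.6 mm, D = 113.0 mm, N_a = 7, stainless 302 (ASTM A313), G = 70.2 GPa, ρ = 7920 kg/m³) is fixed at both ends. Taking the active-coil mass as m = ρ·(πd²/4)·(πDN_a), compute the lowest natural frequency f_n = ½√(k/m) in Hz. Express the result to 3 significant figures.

39.7 Hz

k = Gd⁴/(8D³N_a) = (70.2×10³)(10.6⁴)/(8·113.0³·7) = 10.968 N/mm = 10968 N/m
Wire length L = πDN_a = π·113.0·7 = 2485 mm
m = ρ·(πd²/4)·L = 7920 × 88.247×10⁻⁶ m² × 2.485 m = 1.7368 kg
f_n = ½√(k/m) = 0.5·√(10968/1.7368) = 0.5·√(6315.2) = 39.734 Hz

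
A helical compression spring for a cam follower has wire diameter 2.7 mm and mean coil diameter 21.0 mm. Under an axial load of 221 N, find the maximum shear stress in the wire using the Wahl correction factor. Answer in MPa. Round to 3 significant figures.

714 MPa

Spring index C = D/d = 21.0/2.7 = 7.7778
K_W = (4C−1)/(4C−4) + 0.615/C = 30.111/27.111 + 0.0791 = 1.1897
τ₀ = 8FD/(πd³) = 8·221·21.0/(π·2.7³) = 37128/61.836 = 600.43 MPa
τ_max = K·τ₀ = 1.1897 × 600.43 = 714.34 MPa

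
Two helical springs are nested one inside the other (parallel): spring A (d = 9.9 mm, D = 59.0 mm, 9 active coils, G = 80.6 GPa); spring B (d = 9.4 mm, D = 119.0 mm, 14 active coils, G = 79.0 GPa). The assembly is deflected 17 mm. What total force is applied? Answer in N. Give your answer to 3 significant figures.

k_A = Gd⁴/(8D³N_a) = (80.6×10³)(9.9⁴)/(8·59.0³·9) = 52.359 N/mm
k_B = Gd⁴/(8D³N_a) = (79.0×10³)(9.4⁴)/(8·119.0³·14) = 3.268 N/mm
Parallel: k_eq = 52.359 + 3.268 = 55.626 N/mm
F = k_eq·δ = 55.626·17 = 945.65 N

946 N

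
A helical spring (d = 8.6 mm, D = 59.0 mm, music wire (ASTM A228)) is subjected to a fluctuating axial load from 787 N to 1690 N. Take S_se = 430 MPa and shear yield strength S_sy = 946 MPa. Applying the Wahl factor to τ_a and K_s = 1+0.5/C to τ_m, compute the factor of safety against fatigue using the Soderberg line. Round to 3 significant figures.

C = D/d = 59.0/8.6 = 6.8605; K_W = (4C−1)/(4C−4)+0.615/C = 1.2176; K_s = 1+0.5/C = 1.0729
F_a = (F_max−F_min)/2 = 451.5 N; F_m = (F_max+F_min)/2 = 1238.5 N
τ_a = K_W·8F_aD/(πd³) = 1.2176 × 106.65 = 129.86 MPa
τ_m = K_s·8F_mD/(πd³) = 1.0729 × 292.55 = 313.87 MPa
Soderberg: 1/n_f = τ_a/S_se + τ_m/S_sy = 129.86/430 + 313.87/946 = 0.30199 + 0.33178 = 0.63378
n_f = 1/0.63378 = 1.578

1.58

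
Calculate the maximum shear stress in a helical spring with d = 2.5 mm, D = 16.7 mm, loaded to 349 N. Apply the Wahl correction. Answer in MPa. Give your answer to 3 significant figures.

1160 MPa

Spring index C = D/d = 16.7/2.5 = 6.6800
K_W = (4C−1)/(4C−4) + 0.615/C = 25.720/22.720 + 0.0921 = 1.2241
τ₀ = 8FD/(πd³) = 8·349·16.7/(π·2.5³) = 46626.4/49.087 = 949.87 MPa
τ_max = K·τ₀ = 1.2241 × 949.87 = 1162.7 MPa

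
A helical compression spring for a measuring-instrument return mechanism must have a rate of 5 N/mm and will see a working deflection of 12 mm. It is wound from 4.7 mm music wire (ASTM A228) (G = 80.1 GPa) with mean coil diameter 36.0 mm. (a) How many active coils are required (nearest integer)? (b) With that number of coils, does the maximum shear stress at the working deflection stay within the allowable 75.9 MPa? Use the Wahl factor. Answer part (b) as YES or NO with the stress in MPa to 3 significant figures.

(a) 21 coils; (b) YES, τ_max = 63.0 MPa

N_a = Gd⁴/(8D³k) = (80.1×10³)(4.7⁴)/(8·36.0³·5) = 20.94 → N_a = 21
Actual rate k = Gd⁴/(8D³·21) = 4.9866 N/mm
Working load F = kδ = 4.9866·12 = 59.84 N
C = 36.0/4.7 = 7.6596; K_W = (4C−1)/(4C−4)+0.615/C = 1.1929
τ_max = K_W·8FD/(πd³) = 1.1929·52.837 = 63.03 MPa
τ_max ≤ 75.9 MPa → acceptable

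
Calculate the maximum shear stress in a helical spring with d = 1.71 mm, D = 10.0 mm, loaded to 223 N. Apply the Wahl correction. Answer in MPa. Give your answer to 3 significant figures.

Spring index C = D/d = 10.0/1.71 = 5.8480
K_W = (4C−1)/(4C−4) + 0.615/C = 22.392/19.392 + 0.1052 = 1.2599
τ₀ = 8FD/(πd³) = 8·223·10.0/(π·1.71³) = 17840/15.709 = 1135.7 MPa
τ_max = K·τ₀ = 1.2599 × 1135.7 = 1430.8 MPa

1430 MPa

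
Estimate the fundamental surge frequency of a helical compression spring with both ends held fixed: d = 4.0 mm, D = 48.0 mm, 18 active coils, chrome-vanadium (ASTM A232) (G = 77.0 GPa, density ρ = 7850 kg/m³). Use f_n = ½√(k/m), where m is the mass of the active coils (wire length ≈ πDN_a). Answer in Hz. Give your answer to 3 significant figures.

34.0 Hz

k = Gd⁴/(8D³N_a) = (77.0×10³)(4.0⁴)/(8·48.0³·18) = 1.2378 N/mm = 1237.8 N/m
Wire length L = πDN_a = π·48.0·18 = 2714.3 mm
m = ρ·(πd²/4)·L = 7850 × 12.566×10⁻⁶ m² × 2.7143 m = 0.26776 kg
f_n = ½√(k/m) = 0.5·√(1237.8/0.26776) = 0.5·√(4622.8) = 33.995 Hz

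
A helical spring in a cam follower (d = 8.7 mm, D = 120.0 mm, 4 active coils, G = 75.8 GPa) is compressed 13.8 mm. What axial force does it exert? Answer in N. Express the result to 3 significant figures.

k = Gd⁴/(8D³N_a) = (75.8×10³)(8.7⁴)/(8·120.0³·4) = 7.8533 N/mm
F = k·δ = 7.8533 × 13.8 = 108.38 N

108 N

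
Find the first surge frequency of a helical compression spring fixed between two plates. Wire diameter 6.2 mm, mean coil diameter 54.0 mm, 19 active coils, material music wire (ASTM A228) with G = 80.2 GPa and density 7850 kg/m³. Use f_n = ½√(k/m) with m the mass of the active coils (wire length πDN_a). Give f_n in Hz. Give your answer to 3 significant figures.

k = Gd⁴/(8D³N_a) = (80.2×10³)(6.2⁴)/(8·54.0³·19) = 4.9513 N/mm = 4951.3 N/m
Wire length L = πDN_a = π·54.0·19 = 3223.3 mm
m = ρ·(πd²/4)·L = 7850 × 30.191×10⁻⁶ m² × 3.2233 m = 0.76391 kg
f_n = ½√(k/m) = 0.5·√(4951.3/0.76391) = 0.5·√(6481.5) = 40.254 Hz

40.3 Hz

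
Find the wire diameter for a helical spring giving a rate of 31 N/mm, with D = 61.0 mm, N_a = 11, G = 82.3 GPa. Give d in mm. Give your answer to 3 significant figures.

9.31 mm

d = (8D³N_a·k / G)^(1/4) = (8·61.0³·11·31 / (82.3×10³))^0.25
  = (7523.7)^0.25 = 9.3134 mm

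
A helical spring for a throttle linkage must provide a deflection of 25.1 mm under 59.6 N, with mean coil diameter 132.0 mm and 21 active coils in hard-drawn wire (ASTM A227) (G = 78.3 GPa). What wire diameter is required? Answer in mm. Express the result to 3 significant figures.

Required rate k = F/δ = 59.6/25.1 = 2.3745 N/mm
d = (8D³N_a·k / G)^(1/4) = (8·132.0³·21·2.3745 / (78.3×10³))^0.25
  = (11718)^0.25 = 10.4042 mm

10.4 mm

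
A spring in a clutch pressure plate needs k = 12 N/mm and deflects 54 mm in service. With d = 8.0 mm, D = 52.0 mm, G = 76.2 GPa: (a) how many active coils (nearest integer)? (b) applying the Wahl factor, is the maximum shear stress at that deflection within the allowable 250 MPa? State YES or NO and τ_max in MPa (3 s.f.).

(a) 23 coils; (b) YES, τ_max = 207 MPa

N_a = Gd⁴/(8D³k) = (76.2×10³)(8.0⁴)/(8·52.0³·12) = 23.12 → N_a = 23
Actual rate k = Gd⁴/(8D³·23) = 12.064 N/mm
Working load F = kδ = 12.064·54 = 651.45 N
C = 52.0/8.0 = 6.5000; K_W = (4C−1)/(4C−4)+0.615/C = 1.2310
τ_max = K_W·8FD/(πd³) = 1.2310·168.48 = 207.4 MPa
τ_max ≤ 250 MPa → acceptable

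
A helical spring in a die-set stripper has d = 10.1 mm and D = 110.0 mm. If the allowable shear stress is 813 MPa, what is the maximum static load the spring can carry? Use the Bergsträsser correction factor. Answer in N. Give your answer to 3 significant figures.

C = D/d = 110.0/10.1 = 10.8911
K_B = (4C+2)/(4C−3) = 45.564/40.564 = 1.1233
τ_max = K·8FD/(πd³) → F_max = τ_allow·πd³/(8DK)
F_max = 813·π·10.1³/(8·110.0·1.1233) = 2.6315e+06/988.47 = 2662.2 N

2660 N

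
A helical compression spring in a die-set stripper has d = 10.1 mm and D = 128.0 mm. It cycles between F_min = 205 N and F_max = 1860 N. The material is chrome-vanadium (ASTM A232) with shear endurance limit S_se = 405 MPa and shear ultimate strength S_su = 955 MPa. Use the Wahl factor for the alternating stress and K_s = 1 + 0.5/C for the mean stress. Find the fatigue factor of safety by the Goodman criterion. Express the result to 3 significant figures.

C = D/d = 128.0/10.1 = 12.6733; K_W = (4C−1)/(4C−4)+0.615/C = 1.1128; K_s = 1+0.5/C = 1.0395
F_a = (F_max−F_min)/2 = 827.5 N; F_m = (F_max+F_min)/2 = 1032.5 N
τ_a = K_W·8F_aD/(πd³) = 1.1128 × 261.79 = 291.31 MPa
τ_m = K_s·8F_mD/(πd³) = 1.0395 × 326.65 = 339.53 MPa
Goodman: 1/n_f = τ_a/S_se + τ_m/S_su = 291.31/405 + 339.53/955 = 0.71929 + 0.35553 = 1.0748
n_f = 1/1.0748 = 0.9304

0.930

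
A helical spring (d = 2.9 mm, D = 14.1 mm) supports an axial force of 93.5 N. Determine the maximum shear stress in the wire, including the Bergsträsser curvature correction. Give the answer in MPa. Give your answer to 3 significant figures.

Spring index C = D/d = 14.1/2.9 = 4.8621
K_B = (4C+2)/(4C−3) = 21.448/16.448 = 1.3040
τ₀ = 8FD/(πd³) = 8·93.5·14.1/(π·2.9³) = 10546.8/76.62 = 137.65 MPa
τ_max = K·τ₀ = 1.3040 × 137.65 = 179.49 MPa

179 MPa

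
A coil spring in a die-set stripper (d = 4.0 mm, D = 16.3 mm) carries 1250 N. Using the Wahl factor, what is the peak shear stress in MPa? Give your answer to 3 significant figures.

Spring index C = D/d = 16.3/4.0 = 4.0750
K_W = (4C−1)/(4C−4) + 0.615/C = 15.300/12.300 + 0.1509 = 1.3948
τ₀ = 8FD/(πd³) = 8·1250·16.3/(π·4.0³) = 163000/201.06 = 810.7 MPa
τ_max = K·τ₀ = 1.3948 × 810.7 = 1130.8 MPa

1130 MPa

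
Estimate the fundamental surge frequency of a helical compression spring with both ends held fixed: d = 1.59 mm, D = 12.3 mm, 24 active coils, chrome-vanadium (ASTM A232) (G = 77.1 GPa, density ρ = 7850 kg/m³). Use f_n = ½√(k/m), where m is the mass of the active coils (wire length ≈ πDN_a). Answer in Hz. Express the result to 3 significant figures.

154 Hz

k = Gd⁴/(8D³N_a) = (77.1×10³)(1.59⁴)/(8·12.3³·24) = 1.3792 N/mm = 1379.2 N/m
Wire length L = πDN_a = π·12.3·24 = 927.4 mm
m = ρ·(πd²/4)·L = 7850 × 1.9856×10⁻⁶ m² × 0.9274 m = 0.014455 kg
f_n = ½√(k/m) = 0.5·√(1379.2/0.014455) = 0.5·√(95413) = 154.44 Hz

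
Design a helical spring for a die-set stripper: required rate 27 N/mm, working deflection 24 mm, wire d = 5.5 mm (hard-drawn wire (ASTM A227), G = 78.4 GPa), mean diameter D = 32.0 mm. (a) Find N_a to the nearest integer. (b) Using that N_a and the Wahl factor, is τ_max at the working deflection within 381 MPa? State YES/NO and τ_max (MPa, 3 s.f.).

(a) 10 coils; (b) NO, τ_max = 406 MPa

N_a = Gd⁴/(8D³k) = (78.4×10³)(5.5⁴)/(8·32.0³·27) = 10.14 → N_a = 10
Actual rate k = Gd⁴/(8D³·10) = 27.367 N/mm
Working load F = kδ = 27.367·24 = 656.81 N
C = 32.0/5.5 = 5.8182; K_W = (4C−1)/(4C−4)+0.615/C = 1.2614
τ_max = K_W·8FD/(πd³) = 1.2614·321.69 = 405.77 MPa
τ_max > 381 MPa → exceeds allowable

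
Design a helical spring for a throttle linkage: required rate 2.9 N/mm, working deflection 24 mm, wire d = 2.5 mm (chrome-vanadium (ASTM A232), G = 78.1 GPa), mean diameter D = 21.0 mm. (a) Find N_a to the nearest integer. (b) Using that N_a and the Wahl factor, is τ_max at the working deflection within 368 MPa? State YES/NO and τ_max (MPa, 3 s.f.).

N_a = Gd⁴/(8D³k) = (78.1×10³)(2.5⁴)/(8·21.0³·2.9) = 14.2 → N_a = 14
Actual rate k = Gd⁴/(8D³·14) = 2.9413 N/mm
Working load F = kδ = 2.9413·24 = 70.591 N
C = 21.0/2.5 = 8.4000; K_W = (4C−1)/(4C−4)+0.615/C = 1.1746
τ_max = K_W·8FD/(πd³) = 1.1746·241.59 = 283.77 MPa
τ_max ≤ 368 MPa → acceptable

(a) 14 coils; (b) YES, τ_max = 284 MPa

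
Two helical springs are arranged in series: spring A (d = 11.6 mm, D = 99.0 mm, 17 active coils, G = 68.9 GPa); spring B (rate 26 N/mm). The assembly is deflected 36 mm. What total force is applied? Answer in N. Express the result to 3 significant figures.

k_A = Gd⁴/(8D³N_a) = (68.9×10³)(11.6⁴)/(8·99.0³·17) = 9.4538 N/mm
Series: 1/k_eq = 1/9.4538 + 1/26 = 0.14424; k_eq = 6.9329 N/mm
F = k_eq·δ = 6.9329·36 = 249.59 N

250 N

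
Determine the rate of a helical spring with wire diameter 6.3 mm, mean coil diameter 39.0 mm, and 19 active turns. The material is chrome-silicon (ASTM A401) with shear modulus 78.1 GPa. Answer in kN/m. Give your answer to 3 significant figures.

13.6 kN/m

k = Gd⁴/(8D³N_a) = (78.1×10³ × 6.3⁴) / (8 × 39.0³ × 19)
  = 1.23031e+08 / 9.01649e+06 = 13.645 N/mm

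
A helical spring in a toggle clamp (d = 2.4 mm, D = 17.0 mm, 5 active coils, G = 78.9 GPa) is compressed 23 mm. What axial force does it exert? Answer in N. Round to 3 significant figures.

k = Gd⁴/(8D³N_a) = (78.9×10³)(2.4⁴)/(8·17.0³·5) = 13.32 N/mm
F = k·δ = 13.32 × 23 = 306.37 N

306 N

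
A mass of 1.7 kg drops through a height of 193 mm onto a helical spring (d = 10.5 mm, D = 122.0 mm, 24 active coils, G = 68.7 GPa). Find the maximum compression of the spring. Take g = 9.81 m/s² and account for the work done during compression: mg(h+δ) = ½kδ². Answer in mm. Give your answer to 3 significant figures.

59.3 mm

k = Gd⁴/(8D³N_a) = (68.7×10³)(10.5⁴)/(8·122.0³·24) = 2.3952 N/mm
W = mg = 1.7 × 9.81 = 16.677 N
½kδ² − Wδ − Wh = 0 → δ = (W + √(W² + 2kWh))/k
δ = (16.677 + √(278.12 + 15418.4))/2.3952 = (16.677 + 125.29)/2.3952 = 59.271 mm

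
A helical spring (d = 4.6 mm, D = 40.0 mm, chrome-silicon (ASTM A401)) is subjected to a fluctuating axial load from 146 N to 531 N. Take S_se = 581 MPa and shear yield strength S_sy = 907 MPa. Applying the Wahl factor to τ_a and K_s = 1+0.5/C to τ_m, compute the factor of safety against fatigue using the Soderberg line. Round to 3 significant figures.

C = D/d = 40.0/4.6 = 8.6957; K_W = (4C−1)/(4C−4)+0.615/C = 1.1682; K_s = 1+0.5/C = 1.0575
F_a = (F_max−F_min)/2 = 192.5 N; F_m = (F_max+F_min)/2 = 338.5 N
τ_a = K_W·8F_aD/(πd³) = 1.1682 × 201.45 = 235.33 MPa
τ_m = K_s·8F_mD/(πd³) = 1.0575 × 354.23 = 374.6 MPa
Soderberg: 1/n_f = τ_a/S_se + τ_m/S_sy = 235.33/581 + 374.6/907 = 0.40503 + 0.41301 = 0.81804
n_f = 1/0.81804 = 1.222

1.22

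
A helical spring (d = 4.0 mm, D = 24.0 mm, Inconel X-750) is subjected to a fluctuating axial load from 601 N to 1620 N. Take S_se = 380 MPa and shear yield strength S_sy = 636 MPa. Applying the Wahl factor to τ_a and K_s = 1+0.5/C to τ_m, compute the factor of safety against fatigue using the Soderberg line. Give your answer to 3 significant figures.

C = D/d = 24.0/4.0 = 6.0000; K_W = (4C−1)/(4C−4)+0.615/C = 1.2525; K_s = 1+0.5/C = 1.0833
F_a = (F_max−F_min)/2 = 509.5 N; F_m = (F_max+F_min)/2 = 1110.5 N
τ_a = K_W·8F_aD/(πd³) = 1.2525 × 486.54 = 609.39 MPa
τ_m = K_s·8F_mD/(πd³) = 1.0833 × 1060.4 = 1148.8 MPa
Soderberg: 1/n_f = τ_a/S_se + τ_m/S_sy = 609.39/380 + 1148.8/636 = 1.60365 + 1.80632 = 3.41
n_f = 1/3.41 = 0.2933

0.293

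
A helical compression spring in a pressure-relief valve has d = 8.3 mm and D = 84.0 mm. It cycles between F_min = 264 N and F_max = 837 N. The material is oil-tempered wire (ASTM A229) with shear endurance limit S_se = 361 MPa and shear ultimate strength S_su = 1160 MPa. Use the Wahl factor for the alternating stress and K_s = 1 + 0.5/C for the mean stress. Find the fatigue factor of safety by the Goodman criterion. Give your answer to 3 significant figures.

1.90

C = D/d = 84.0/8.3 = 10.1205; K_W = (4C−1)/(4C−4)+0.615/C = 1.1430; K_s = 1+0.5/C = 1.0494
F_a = (F_max−F_min)/2 = 286.5 N; F_m = (F_max+F_min)/2 = 550.5 N
τ_a = K_W·8F_aD/(πd³) = 1.1430 × 107.18 = 122.51 MPa
τ_m = K_s·8F_mD/(πd³) = 1.0494 × 205.94 = 216.12 MPa
Goodman: 1/n_f = τ_a/S_se + τ_m/S_su = 122.51/361 + 216.12/1160 = 0.33935 + 0.18631 = 0.52566
n_f = 1/0.52566 = 1.902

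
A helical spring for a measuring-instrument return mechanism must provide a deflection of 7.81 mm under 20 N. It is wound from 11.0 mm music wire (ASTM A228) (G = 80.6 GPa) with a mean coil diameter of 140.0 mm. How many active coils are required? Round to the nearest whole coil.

Required rate k = F/δ = 20/7.81 = 2.5608 N/mm
N_a = Gd⁴/(8D³k) = (80.6×10³ × 11.0⁴)/(8 × 140.0³ × 2.5608)
    = 1.18006e+09 / 5.62151e+07 = 20.99 → 21 coils

21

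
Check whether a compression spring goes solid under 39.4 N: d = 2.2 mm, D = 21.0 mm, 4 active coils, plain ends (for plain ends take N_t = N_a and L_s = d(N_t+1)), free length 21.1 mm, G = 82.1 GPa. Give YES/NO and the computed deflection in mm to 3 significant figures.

NO, δ = 6.07 mm

k = Gd⁴/(8D³N_a) = (82.1×10³)(2.2⁴)/(8·21.0³·4) = 6.4897 N/mm
N_t = 4; L_s = 2.2·5 = 11 mm; δ_solid = L₀ − L_s = 21.1 − 11 = 10.1 mm
δ = F/k = 39.4/6.4897 = 6.0711 mm
δ < δ_solid → spring does not go solid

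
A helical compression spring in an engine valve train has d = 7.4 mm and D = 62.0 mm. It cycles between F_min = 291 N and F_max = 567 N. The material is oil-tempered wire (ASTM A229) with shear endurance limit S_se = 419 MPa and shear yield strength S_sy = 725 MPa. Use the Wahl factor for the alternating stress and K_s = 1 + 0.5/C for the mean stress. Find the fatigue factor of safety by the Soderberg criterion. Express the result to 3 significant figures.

C = D/d = 62.0/7.4 = 8.3784; K_W = (4C−1)/(4C−4)+0.615/C = 1.1751; K_s = 1+0.5/C = 1.0597
F_a = (F_max−F_min)/2 = 138 N; F_m = (F_max+F_min)/2 = 429 N
τ_a = K_W·8F_aD/(πd³) = 1.1751 × 53.767 = 63.179 MPa
τ_m = K_s·8F_mD/(πd³) = 1.0597 × 167.15 = 177.12 MPa
Soderberg: 1/n_f = τ_a/S_se + τ_m/S_sy = 63.179/419 + 177.12/725 = 0.15079 + 0.24430 = 0.39509
n_f = 1/0.39509 = 2.531

2.53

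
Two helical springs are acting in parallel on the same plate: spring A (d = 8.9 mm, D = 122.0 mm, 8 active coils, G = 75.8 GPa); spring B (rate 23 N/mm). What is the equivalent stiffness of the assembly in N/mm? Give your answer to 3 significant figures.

27.1 N/mm

k_A = Gd⁴/(8D³N_a) = (75.8×10³)(8.9⁴)/(8·122.0³·8) = 4.0923 N/mm
Parallel: k_eq = 4.0923 + 23 = 27.092 N/mm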